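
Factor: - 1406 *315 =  - 442890= - 2^1*3^2* 5^1*7^1*19^1*37^1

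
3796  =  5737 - 1941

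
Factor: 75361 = 11^1*13^1 * 17^1 *31^1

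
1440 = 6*240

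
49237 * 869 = 42786953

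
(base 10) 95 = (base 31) 32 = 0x5f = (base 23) 43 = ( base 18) 55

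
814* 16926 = 13777764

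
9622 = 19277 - 9655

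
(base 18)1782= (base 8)20066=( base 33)7it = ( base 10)8246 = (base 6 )102102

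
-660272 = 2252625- 2912897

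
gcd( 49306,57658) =2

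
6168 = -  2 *( - 3084)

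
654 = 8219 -7565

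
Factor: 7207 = 7207^1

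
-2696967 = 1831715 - 4528682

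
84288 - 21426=62862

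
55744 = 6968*8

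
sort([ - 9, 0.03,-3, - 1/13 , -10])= [-10 , - 9, - 3, - 1/13,0.03 ]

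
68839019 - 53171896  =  15667123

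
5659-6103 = -444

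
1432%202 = 18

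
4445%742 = 735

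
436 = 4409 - 3973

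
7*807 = 5649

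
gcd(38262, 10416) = 42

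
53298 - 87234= - 33936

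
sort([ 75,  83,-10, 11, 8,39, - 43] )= [-43, - 10,  8, 11,  39, 75, 83 ]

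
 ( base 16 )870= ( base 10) 2160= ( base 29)2GE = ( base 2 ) 100001110000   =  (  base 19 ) 5ID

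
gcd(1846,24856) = 26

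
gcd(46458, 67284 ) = 1602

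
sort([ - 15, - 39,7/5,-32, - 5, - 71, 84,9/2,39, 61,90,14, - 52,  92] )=[ - 71,-52, - 39,  -  32, - 15, - 5, 7/5,9/2,14  ,  39, 61, 84,90, 92 ]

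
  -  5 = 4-9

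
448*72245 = 32365760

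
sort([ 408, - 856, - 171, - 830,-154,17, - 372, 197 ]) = [ - 856, - 830, - 372,- 171,  -  154,17,197, 408 ]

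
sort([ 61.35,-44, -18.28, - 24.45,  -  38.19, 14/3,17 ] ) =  [ - 44, - 38.19, - 24.45,-18.28,14/3,17, 61.35 ]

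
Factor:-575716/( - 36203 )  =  652/41 = 2^2*41^( - 1)* 163^1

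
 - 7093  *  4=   -  28372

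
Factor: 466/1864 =2^( - 2 ) = 1/4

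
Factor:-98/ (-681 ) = 2^1*3^( -1 )*7^2*227^(  -  1 )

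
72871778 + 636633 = 73508411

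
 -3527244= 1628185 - 5155429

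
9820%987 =937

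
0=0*90239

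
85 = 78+7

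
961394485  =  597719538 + 363674947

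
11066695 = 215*51473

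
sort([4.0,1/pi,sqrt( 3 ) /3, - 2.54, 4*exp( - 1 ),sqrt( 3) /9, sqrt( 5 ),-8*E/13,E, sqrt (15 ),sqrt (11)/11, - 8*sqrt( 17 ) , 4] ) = [ - 8*sqrt( 17), - 2.54, - 8* E/13,sqrt(3 )/9,sqrt(11)/11,1/pi,sqrt( 3 ) /3, 4*exp( - 1), sqrt( 5 ),E,sqrt( 15),4.0 , 4 ]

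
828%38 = 30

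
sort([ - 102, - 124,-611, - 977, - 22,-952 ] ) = [-977,  -  952, -611, - 124, - 102,-22]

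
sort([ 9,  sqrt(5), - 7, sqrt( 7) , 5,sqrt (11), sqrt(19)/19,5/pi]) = [ -7,sqrt(19)/19, 5/pi,  sqrt(5 ),  sqrt(7),sqrt( 11),5, 9 ] 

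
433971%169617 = 94737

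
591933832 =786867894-194934062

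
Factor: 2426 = 2^1 * 1213^1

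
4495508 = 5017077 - 521569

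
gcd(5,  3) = 1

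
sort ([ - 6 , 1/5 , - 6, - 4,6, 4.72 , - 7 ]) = [ - 7, -6 , - 6,  -  4, 1/5 , 4.72,6]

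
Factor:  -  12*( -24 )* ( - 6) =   -  2^6 * 3^3 = - 1728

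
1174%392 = 390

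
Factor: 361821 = 3^1*120607^1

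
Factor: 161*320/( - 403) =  - 51520/403 = - 2^6*5^1*7^1*13^ ( - 1)*23^1*31^( - 1)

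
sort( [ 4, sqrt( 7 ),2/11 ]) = [ 2/11,sqrt( 7 ), 4 ]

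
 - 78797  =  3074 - 81871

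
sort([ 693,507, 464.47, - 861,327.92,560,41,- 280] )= [ - 861, - 280,41, 327.92,464.47,  507,560,693]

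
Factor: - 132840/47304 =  - 5^1*41^1*73^( -1)=- 205/73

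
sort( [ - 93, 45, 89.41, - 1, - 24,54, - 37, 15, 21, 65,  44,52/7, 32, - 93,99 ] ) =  [-93, - 93, - 37, - 24, - 1, 52/7, 15, 21, 32, 44, 45,54, 65, 89.41, 99]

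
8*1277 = 10216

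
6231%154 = 71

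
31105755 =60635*513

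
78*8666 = 675948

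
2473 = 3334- 861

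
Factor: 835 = 5^1*167^1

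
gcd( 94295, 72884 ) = 1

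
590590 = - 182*(  -  3245 ) 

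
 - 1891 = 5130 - 7021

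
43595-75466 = -31871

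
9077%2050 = 877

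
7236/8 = 1809/2 = 904.50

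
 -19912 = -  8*2489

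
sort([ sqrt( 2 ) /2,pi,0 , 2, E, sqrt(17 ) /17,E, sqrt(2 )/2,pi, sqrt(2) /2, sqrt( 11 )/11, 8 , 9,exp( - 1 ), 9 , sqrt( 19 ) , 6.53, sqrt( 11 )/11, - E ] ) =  [-E,0,sqrt(17) /17, sqrt( 11)/11, sqrt( 11) /11,exp(  -  1 ), sqrt (2 )/2,sqrt ( 2)/2, sqrt( 2) /2,2,E, E, pi, pi,sqrt( 19), 6.53, 8, 9 , 9] 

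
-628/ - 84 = 157/21=7.48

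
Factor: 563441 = 29^1*19429^1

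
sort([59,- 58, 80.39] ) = [ - 58, 59 , 80.39 ]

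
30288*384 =11630592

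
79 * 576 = 45504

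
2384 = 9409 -7025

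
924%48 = 12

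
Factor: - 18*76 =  - 2^3*3^2*19^1 = - 1368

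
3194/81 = 39 + 35/81=39.43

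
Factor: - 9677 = - 9677^1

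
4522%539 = 210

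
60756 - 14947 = 45809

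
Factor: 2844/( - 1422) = -2 = - 2^1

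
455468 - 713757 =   -  258289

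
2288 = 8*286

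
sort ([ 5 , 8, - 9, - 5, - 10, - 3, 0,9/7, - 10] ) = [ - 10,-10,  -  9, - 5, - 3, 0, 9/7, 5, 8]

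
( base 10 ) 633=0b1001111001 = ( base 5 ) 10013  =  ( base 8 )1171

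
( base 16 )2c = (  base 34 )1A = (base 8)54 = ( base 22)20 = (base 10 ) 44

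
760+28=788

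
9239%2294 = 63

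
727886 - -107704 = 835590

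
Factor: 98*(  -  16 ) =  - 1568= - 2^5  *  7^2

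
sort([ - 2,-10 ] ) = [- 10,- 2 ] 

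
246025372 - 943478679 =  - 697453307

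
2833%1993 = 840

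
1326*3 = 3978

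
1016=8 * 127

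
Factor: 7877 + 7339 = 15216 = 2^4 * 3^1*317^1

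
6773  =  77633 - 70860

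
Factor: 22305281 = 22305281^1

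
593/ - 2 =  - 297 + 1/2 = -296.50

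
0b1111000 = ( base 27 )4c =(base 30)40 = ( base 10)120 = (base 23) 55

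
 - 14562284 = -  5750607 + -8811677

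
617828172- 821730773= - 203902601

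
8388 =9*932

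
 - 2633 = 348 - 2981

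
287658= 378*761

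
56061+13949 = 70010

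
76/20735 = 76/20735 = 0.00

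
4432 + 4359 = 8791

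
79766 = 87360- 7594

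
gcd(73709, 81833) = 1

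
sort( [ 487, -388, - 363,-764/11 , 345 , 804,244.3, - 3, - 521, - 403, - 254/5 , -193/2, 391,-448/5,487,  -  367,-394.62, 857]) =[ -521,  -  403, - 394.62, - 388, - 367, - 363, - 193/2, - 448/5 ,  -  764/11, - 254/5,  -  3,244.3, 345,  391, 487, 487,804, 857]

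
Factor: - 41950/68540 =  - 4195/6854 = -2^(-1 )*5^1*23^( - 1)*149^(-1 )*839^1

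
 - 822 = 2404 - 3226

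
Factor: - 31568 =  - 2^4*1973^1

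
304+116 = 420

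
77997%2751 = 969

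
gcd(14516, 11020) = 76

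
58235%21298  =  15639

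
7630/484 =3815/242 = 15.76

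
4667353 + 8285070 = 12952423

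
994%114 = 82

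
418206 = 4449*94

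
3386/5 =677+ 1/5= 677.20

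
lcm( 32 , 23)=736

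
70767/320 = 70767/320 = 221.15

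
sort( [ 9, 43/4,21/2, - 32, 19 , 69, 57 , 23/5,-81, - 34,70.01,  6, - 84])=[ - 84,- 81, - 34, - 32, 23/5, 6,  9, 21/2, 43/4, 19 , 57,69, 70.01]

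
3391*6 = 20346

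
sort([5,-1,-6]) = [-6, - 1, 5]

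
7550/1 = 7550= 7550.00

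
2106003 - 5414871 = - 3308868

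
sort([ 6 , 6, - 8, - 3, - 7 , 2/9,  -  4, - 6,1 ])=[ - 8,-7,  -  6,-4 ,-3,2/9,1, 6,6 ] 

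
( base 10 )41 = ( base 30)1B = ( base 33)18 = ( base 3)1112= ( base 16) 29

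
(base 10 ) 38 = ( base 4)212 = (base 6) 102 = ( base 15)28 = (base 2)100110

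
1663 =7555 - 5892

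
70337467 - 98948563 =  - 28611096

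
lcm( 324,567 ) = 2268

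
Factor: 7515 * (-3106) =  - 2^1*3^2*5^1*167^1*1553^1 = - 23341590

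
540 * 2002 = 1081080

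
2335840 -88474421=- 86138581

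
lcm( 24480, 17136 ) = 171360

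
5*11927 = 59635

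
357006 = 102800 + 254206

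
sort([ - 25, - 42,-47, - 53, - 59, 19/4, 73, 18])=[ - 59, - 53 ,-47, -42,- 25 , 19/4,18,73]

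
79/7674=79/7674 = 0.01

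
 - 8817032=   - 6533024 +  -2284008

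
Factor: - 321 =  - 3^1 * 107^1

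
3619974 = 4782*757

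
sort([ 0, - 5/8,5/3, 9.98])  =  [-5/8 , 0, 5/3, 9.98]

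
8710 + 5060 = 13770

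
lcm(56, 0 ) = 0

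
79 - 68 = 11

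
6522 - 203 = 6319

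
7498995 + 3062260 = 10561255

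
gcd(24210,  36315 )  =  12105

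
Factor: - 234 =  - 2^1  *  3^2*13^1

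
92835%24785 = 18480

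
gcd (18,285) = 3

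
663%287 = 89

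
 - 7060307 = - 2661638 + -4398669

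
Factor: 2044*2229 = 4556076 = 2^2*3^1*7^1 *73^1*743^1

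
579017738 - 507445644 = 71572094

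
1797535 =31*57985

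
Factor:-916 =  -2^2*229^1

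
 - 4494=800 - 5294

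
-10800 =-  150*72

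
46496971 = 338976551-292479580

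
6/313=6/313 = 0.02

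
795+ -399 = 396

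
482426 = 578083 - 95657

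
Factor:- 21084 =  - 2^2*3^1*7^1*251^1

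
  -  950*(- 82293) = 78178350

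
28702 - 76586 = - 47884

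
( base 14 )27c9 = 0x1B7D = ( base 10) 7037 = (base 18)13CH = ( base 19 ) 1097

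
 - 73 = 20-93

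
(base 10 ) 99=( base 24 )43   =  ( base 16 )63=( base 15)69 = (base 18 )59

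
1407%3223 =1407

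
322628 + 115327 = 437955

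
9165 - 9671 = - 506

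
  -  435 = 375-810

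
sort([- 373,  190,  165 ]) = [ - 373, 165,  190] 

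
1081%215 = 6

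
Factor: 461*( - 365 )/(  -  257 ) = 168265/257 = 5^1*73^1*257^( - 1)*461^1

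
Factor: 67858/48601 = 74/53 = 2^1  *37^1*53^( - 1 )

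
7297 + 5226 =12523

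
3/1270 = 3/1270=0.00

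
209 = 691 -482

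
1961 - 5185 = - 3224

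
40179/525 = 13393/175 = 76.53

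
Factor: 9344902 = 2^1 * 7^1*29^1 * 23017^1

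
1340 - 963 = 377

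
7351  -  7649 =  - 298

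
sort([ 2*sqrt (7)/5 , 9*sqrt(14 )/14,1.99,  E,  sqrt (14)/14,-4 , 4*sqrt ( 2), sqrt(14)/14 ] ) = [ - 4,  sqrt (14)/14,  sqrt( 14)/14, 2*sqrt (7 ) /5,1.99,  9*sqrt(14)/14,E,4*sqrt(2) ]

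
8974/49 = 183 + 1/7 =183.14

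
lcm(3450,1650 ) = 37950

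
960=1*960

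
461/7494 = 461/7494 = 0.06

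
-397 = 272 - 669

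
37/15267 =37/15267= 0.00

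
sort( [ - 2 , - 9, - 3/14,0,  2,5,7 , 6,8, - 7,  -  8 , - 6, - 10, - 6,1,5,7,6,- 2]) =[ - 10 , - 9, - 8, - 7, - 6,  -  6,-2, - 2, - 3/14, 0,1,2,5,5,6,6, 7,7,8 ] 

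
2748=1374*2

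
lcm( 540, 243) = 4860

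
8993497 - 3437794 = 5555703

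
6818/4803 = 6818/4803 = 1.42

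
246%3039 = 246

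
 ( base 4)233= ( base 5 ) 142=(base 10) 47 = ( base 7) 65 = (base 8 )57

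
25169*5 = 125845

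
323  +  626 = 949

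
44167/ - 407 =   -  109 + 196/407 = - 108.52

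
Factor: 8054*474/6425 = 2^2*3^1*5^(  -  2)*79^1*257^(-1)*4027^1 = 3817596/6425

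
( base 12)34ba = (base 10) 5902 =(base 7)23131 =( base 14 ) 2218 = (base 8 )13416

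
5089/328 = 15 + 169/328 = 15.52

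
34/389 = 34/389 = 0.09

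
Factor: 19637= 73^1 * 269^1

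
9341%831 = 200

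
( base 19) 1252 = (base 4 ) 1313332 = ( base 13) 3658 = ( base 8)16776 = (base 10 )7678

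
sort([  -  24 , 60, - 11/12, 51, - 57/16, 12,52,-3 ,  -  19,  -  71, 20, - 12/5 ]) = [ - 71, - 24,-19, - 57/16,-3, - 12/5, -11/12,12,20,51, 52,60 ]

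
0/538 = 0 = 0.00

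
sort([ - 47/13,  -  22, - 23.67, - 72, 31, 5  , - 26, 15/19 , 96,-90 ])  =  [ - 90, - 72, - 26,  -  23.67, - 22, - 47/13,15/19 , 5, 31,  96 ] 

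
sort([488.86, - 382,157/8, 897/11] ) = [ - 382, 157/8, 897/11,488.86]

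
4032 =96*42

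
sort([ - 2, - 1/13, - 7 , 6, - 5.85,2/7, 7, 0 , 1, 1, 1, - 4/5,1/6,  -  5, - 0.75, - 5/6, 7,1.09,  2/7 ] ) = [ - 7,-5.85,-5, - 2, - 5/6, - 4/5,-0.75,-1/13, 0, 1/6, 2/7, 2/7, 1,  1,1, 1.09, 6, 7, 7 ]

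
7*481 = 3367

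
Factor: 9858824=2^3 * 1232353^1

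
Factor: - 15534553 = - 67^1 *231859^1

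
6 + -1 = 5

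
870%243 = 141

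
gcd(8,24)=8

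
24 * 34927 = 838248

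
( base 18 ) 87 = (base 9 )177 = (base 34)4f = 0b10010111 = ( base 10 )151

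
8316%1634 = 146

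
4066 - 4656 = - 590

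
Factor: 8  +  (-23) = - 3^1* 5^1 = -  15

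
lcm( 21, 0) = 0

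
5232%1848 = 1536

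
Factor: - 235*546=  - 2^1  *  3^1*5^1*7^1*13^1*47^1 = - 128310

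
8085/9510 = 539/634 = 0.85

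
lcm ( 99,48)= 1584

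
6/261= 2/87 = 0.02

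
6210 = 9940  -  3730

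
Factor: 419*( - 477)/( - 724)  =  199863/724= 2^( - 2)*3^2 * 53^1*181^(-1)*419^1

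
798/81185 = 798/81185=0.01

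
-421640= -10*42164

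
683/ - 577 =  - 2 + 471/577   =  -1.18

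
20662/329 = 62 + 264/329= 62.80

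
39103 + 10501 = 49604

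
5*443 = 2215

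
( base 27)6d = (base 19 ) 94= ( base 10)175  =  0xaf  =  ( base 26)6J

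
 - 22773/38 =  - 22773/38 = -  599.29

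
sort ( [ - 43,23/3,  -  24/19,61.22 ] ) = [ - 43,  -  24/19,23/3,61.22]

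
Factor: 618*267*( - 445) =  - 73427670 = - 2^1*3^2*5^1*89^2*103^1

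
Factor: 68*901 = 61268 = 2^2*17^2*53^1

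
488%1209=488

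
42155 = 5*8431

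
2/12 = 1/6 = 0.17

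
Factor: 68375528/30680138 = 34187764/15340069 = 2^2*13^1 * 17^( - 1 )*19^1*34603^1*902357^( -1)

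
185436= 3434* 54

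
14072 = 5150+8922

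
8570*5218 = 44718260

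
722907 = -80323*( - 9 )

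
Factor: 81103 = 11^1* 73^1* 101^1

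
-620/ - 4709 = 620/4709 =0.13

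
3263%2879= 384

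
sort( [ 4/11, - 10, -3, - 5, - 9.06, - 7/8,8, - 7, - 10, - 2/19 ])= [ -10,-10, - 9.06, - 7, - 5, - 3,-7/8, -2/19, 4/11,8 ] 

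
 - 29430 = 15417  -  44847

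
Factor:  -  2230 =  - 2^1 * 5^1*223^1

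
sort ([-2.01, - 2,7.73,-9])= [ - 9, - 2.01 , - 2,7.73]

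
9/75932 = 9/75932= 0.00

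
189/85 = 189/85 = 2.22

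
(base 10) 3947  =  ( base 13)1a48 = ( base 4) 331223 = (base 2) 111101101011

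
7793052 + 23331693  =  31124745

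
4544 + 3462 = 8006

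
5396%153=41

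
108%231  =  108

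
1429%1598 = 1429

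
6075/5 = 1215 = 1215.00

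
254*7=1778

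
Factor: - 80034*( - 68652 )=5494494168 = 2^3*3^3*1907^1*13339^1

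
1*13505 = 13505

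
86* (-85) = -7310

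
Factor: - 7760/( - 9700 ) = 4/5 = 2^2*5^(-1)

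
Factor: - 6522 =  - 2^1*3^1*1087^1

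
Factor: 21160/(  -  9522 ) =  - 2^2*3^( - 2)*5^1 = - 20/9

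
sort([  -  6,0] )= [  -  6,0]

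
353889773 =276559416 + 77330357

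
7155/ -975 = -477/65 = -  7.34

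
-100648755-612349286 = -712998041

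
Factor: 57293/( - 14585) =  - 5^(-1)*23^1*47^1*53^1*2917^ (- 1) 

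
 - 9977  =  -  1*9977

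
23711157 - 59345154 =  - 35633997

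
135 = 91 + 44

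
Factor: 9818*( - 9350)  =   - 91798300 = - 2^2*5^2*11^1 *17^1*4909^1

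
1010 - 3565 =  - 2555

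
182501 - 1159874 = -977373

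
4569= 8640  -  4071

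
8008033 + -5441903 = 2566130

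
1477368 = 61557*24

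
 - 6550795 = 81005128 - 87555923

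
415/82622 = 415/82622=0.01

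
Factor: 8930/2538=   3^( - 3 )* 5^1*19^1  =  95/27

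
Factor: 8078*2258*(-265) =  - 2^2*5^1*7^1 * 53^1*577^1*1129^1 = - 4833632860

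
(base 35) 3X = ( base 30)4I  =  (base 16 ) 8a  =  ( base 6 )350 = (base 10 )138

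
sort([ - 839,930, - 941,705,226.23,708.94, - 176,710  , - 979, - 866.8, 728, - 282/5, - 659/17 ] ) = [ - 979, - 941, - 866.8, -839,-176,-282/5, - 659/17, 226.23,705,708.94,710, 728, 930]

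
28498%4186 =3382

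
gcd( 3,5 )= 1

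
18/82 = 9/41  =  0.22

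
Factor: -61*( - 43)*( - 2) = -5246 = - 2^1* 43^1*61^1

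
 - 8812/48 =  - 184 + 5/12=- 183.58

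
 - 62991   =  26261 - 89252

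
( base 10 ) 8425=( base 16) 20E9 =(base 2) 10000011101001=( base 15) 276A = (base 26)cc1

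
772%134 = 102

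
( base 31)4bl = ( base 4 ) 1001232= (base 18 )chc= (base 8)10156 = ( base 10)4206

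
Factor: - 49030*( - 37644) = 2^3*3^1 * 5^1 * 3137^1 *4903^1 = 1845685320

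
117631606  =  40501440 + 77130166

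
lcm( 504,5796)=11592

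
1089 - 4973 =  - 3884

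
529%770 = 529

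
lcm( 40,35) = 280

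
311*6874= 2137814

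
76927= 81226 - 4299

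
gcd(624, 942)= 6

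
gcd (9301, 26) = 1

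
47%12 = 11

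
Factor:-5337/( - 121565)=3^2 *5^(-1)* 41^(-1)=9/205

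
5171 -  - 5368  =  10539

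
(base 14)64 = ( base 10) 88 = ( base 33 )2M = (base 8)130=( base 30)2S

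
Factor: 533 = 13^1 *41^1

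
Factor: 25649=13^1*1973^1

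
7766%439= 303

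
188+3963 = 4151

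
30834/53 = 581 + 41/53= 581.77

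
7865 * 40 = 314600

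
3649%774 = 553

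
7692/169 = 7692/169 = 45.51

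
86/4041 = 86/4041 =0.02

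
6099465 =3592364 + 2507101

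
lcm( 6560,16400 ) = 32800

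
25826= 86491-60665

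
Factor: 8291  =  8291^1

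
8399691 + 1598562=9998253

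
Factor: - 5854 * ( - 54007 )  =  316156978=2^1*53^1*1019^1*2927^1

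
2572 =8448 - 5876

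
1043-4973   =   - 3930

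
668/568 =1 + 25/142 = 1.18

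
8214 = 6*1369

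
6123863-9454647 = - 3330784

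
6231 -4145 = 2086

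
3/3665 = 3/3665 = 0.00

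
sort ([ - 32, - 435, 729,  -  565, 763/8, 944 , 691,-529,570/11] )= [ - 565,  -  529, - 435, - 32, 570/11,  763/8,691,  729, 944 ] 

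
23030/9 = 23030/9 = 2558.89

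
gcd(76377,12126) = 3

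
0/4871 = 0 = 0.00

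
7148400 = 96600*74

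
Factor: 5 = 5^1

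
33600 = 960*35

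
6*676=4056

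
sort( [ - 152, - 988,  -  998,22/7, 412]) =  [ - 998, - 988,-152,22/7, 412 ] 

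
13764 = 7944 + 5820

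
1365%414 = 123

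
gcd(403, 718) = 1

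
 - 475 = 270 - 745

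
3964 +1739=5703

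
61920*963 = 59628960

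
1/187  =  1/187 = 0.01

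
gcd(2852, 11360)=4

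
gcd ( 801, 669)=3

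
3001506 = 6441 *466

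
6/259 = 6/259 =0.02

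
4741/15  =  316 +1/15 = 316.07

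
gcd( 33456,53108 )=68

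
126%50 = 26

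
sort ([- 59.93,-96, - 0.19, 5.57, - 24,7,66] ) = [-96, - 59.93, - 24 ,-0.19 , 5.57, 7, 66] 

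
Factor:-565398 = -2^1*3^2*101^1*311^1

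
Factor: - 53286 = -2^1*3^1*83^1  *107^1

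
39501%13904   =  11693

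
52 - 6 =46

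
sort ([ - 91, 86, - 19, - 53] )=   [ - 91,-53,-19,86 ]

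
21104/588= 35 + 131/147=35.89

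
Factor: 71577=3^3*11^1*241^1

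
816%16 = 0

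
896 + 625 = 1521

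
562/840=281/420 = 0.67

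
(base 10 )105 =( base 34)33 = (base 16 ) 69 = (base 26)41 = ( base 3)10220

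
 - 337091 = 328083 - 665174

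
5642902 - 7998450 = -2355548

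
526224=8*65778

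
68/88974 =34/44487 =0.00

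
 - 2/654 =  - 1/327 = - 0.00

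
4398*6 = 26388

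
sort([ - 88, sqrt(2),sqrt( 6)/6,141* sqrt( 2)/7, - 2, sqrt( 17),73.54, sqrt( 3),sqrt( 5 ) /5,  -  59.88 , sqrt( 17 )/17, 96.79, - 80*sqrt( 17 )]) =[ - 80*sqrt( 17),-88, - 59.88,  -  2,  sqrt( 17)/17, sqrt(6)/6,sqrt( 5) /5,sqrt( 2 ),sqrt(3) , sqrt(  17), 141*sqrt( 2)/7,  73.54,96.79 ]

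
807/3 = 269 = 269.00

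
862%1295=862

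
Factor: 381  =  3^1*127^1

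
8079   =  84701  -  76622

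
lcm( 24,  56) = 168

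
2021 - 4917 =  - 2896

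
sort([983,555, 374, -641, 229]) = [ - 641,229, 374,555,  983 ]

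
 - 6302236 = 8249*( - 764) 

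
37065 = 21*1765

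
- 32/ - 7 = 4 + 4/7 = 4.57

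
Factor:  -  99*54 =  - 2^1*3^5*11^1 = -5346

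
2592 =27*96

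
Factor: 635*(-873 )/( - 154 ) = 2^( - 1 ) * 3^2*5^1* 7^ ( -1 ) * 11^( - 1 )*97^1*127^1 = 554355/154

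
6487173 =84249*77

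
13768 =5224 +8544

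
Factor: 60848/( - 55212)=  - 15212/13803 = - 2^2*3^ (-1)*43^ ( -1) * 107^( - 1 )*3803^1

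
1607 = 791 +816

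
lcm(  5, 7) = 35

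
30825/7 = 4403 + 4/7 = 4403.57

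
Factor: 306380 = 2^2*5^1*15319^1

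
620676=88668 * 7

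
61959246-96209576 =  -34250330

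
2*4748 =9496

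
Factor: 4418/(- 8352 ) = - 2^( - 4) *3^( - 2)*29^( -1)*47^2 = - 2209/4176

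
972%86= 26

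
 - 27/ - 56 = 27/56 = 0.48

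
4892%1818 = 1256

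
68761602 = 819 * 83958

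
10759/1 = 10759  =  10759.00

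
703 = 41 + 662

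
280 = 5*56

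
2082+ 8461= 10543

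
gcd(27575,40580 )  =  5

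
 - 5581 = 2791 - 8372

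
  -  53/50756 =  - 53/50756 = - 0.00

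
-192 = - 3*64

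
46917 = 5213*9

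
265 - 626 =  - 361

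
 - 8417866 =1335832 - 9753698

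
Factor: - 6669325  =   - 5^2*13^1* 20521^1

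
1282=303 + 979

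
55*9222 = 507210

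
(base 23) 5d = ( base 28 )4g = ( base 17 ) 79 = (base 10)128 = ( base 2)10000000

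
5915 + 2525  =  8440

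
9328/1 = 9328=9328.00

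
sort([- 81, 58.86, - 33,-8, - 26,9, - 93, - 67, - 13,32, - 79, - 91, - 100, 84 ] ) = [ - 100,-93, - 91, - 81, - 79, - 67, - 33, - 26, - 13, - 8, 9 , 32, 58.86, 84]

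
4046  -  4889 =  - 843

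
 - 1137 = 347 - 1484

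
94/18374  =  47/9187 = 0.01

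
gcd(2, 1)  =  1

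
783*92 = 72036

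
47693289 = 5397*8837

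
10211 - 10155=56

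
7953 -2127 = 5826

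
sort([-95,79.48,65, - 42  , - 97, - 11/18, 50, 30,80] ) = [ - 97,-95, -42, - 11/18, 30,50,65 , 79.48, 80] 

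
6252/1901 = 6252/1901 = 3.29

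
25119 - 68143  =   -43024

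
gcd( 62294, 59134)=2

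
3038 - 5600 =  - 2562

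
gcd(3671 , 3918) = 1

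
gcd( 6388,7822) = 2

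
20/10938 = 10/5469 = 0.00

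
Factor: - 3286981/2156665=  - 5^( - 1)*7^( -1) * 19^1 * 43^( - 1)*1433^( - 1 )*172999^1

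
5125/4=1281 + 1/4 = 1281.25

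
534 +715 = 1249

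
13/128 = 13/128   =  0.10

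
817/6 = 136 + 1/6 = 136.17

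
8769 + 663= 9432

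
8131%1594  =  161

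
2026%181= 35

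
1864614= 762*2447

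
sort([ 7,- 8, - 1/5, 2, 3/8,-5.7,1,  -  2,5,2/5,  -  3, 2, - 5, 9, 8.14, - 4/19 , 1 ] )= [  -  8, - 5.7, - 5, - 3, - 2, - 4/19, - 1/5, 3/8, 2/5, 1, 1,  2 , 2, 5,7, 8.14,9 ] 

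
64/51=1 + 13/51 = 1.25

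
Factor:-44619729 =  - 3^1*7^1 * 11^1*419^1*461^1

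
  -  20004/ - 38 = 526 + 8/19 = 526.42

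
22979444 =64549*356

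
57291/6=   9548 + 1/2 = 9548.50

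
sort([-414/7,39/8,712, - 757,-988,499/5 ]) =[-988,-757,-414/7, 39/8,  499/5,712] 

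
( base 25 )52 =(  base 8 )177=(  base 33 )3S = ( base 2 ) 1111111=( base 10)127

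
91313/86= 91313/86 =1061.78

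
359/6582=359/6582 = 0.05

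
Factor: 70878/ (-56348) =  - 35439/28174 = -2^( - 1 )*3^1*11813^1*14087^( - 1) 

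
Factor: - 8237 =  - 8237^1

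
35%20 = 15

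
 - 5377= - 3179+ - 2198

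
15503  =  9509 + 5994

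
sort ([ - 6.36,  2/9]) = [ - 6.36, 2/9]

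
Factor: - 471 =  - 3^1*157^1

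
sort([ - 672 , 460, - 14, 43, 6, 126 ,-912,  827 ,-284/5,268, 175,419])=[- 912,  -  672 ,-284/5,-14, 6, 43, 126, 175, 268  ,  419, 460, 827]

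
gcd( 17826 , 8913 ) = 8913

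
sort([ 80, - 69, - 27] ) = [-69, - 27, 80 ] 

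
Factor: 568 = 2^3*71^1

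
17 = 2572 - 2555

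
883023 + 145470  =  1028493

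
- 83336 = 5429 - 88765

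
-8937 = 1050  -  9987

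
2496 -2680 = -184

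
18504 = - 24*( - 771 ) 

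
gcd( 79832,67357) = 1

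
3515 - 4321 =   -  806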